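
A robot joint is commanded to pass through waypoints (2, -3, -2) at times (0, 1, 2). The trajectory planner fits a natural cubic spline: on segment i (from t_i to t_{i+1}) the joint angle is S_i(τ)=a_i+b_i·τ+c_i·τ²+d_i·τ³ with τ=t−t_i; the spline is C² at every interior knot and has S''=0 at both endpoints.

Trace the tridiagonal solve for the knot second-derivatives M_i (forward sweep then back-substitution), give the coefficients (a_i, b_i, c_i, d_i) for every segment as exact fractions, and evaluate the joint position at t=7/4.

  seg 0: a=2 b=-13/2 c=0 d=3/2
  seg 1: a=-3 b=-2 c=9/2 d=-3/2
S(7/4) = -333/128

Δ: Δ0=-5, Δ1=1
row 1: diag=4, rhs=36; c'=1/4, d'=9
back: M1=9
M: M0=0, M1=9, M2=0
seg 0: a=2, c=M0/2=0, d=(M1−M0)/(6·1)=3/2, b=Δ0−h0·(2M0+M1)/6=-13/2
seg 1: a=-3, c=M1/2=9/2, d=(M2−M1)/(6·1)=-3/2, b=Δ1−h1·(2M1+M2)/6=-2
t_q=7/4 → seg 1, τ=3/4; S=-3+-2·τ+9/2·τ²+-3/2·τ³=-333/128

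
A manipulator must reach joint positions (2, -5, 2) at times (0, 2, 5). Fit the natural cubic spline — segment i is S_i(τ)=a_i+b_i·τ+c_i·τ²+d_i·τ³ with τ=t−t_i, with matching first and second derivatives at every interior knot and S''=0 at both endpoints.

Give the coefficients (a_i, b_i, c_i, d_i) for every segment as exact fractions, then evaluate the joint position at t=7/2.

Δ: Δ0=-7/2, Δ1=7/3
row 1: diag=10, rhs=35; c'=3/10, d'=7/2
back: M1=7/2
M: M0=0, M1=7/2, M2=0
seg 0: a=2, c=M0/2=0, d=(M1−M0)/(6·2)=7/24, b=Δ0−h0·(2M0+M1)/6=-14/3
seg 1: a=-5, c=M1/2=7/4, d=(M2−M1)/(6·3)=-7/36, b=Δ1−h1·(2M1+M2)/6=-7/6
t_q=7/2 → seg 1, τ=3/2; S=-5+-7/6·τ+7/4·τ²+-7/36·τ³=-111/32

  seg 0: a=2 b=-14/3 c=0 d=7/24
  seg 1: a=-5 b=-7/6 c=7/4 d=-7/36
S(7/2) = -111/32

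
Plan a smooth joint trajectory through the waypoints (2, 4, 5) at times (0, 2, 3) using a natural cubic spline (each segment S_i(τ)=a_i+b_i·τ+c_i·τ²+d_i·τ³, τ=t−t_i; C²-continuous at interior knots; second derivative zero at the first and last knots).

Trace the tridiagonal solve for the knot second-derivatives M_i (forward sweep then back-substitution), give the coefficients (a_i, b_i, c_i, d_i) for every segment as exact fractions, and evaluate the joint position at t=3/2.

  seg 0: a=2 b=1 c=0 d=0
  seg 1: a=4 b=1 c=0 d=0
S(3/2) = 7/2

Δ: Δ0=1, Δ1=1
row 1: diag=6, rhs=0; c'=1/6, d'=0
back: M1=0
M: M0=0, M1=0, M2=0
seg 0: a=2, c=M0/2=0, d=(M1−M0)/(6·2)=0, b=Δ0−h0·(2M0+M1)/6=1
seg 1: a=4, c=M1/2=0, d=(M2−M1)/(6·1)=0, b=Δ1−h1·(2M1+M2)/6=1
t_q=3/2 → seg 0, τ=3/2; S=2+1·τ+0·τ²+0·τ³=7/2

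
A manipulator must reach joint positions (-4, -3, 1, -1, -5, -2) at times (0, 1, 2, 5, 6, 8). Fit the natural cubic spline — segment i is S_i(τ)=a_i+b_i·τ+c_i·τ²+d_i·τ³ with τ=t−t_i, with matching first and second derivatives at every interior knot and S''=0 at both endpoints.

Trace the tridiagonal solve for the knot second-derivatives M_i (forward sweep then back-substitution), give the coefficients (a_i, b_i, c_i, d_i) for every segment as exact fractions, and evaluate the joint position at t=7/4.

Δ: Δ0=1, Δ1=4, Δ2=-2/3, Δ3=-4, Δ4=3/2
row 1: diag=4, rhs=18; c'=1/4, d'=9/2
row 2: denom=8−1·1/4=31/4; d'=(-28−1·9/2)/(31/4)=-130/31
row 3: denom=8−3·12/31=212/31; d'=(-20−3·-130/31)/(212/31)=-115/106
row 4: denom=6−1·31/212=1241/212; d'=(33−1·-115/106)/(1241/212)=7226/1241
back: M4=7226/1241
back: M3=-115/106−31/212·7226/1241=-2403/1241
back: M2=-130/31−12/31·-2403/1241=-4274/1241
back: M1=9/2−1/4·-4274/1241=6653/1241
M: M0=0, M1=6653/1241, M2=-4274/1241, M3=-2403/1241, M4=7226/1241, M5=0
seg 0: a=-4, c=M0/2=0, d=(M1−M0)/(6·1)=6653/7446, b=Δ0−h0·(2M0+M1)/6=793/7446
seg 1: a=-3, c=M1/2=6653/2482, d=(M2−M1)/(6·1)=-10927/7446, b=Δ1−h1·(2M1+M2)/6=10376/3723
seg 2: a=1, c=M2/2=-2137/1241, d=(M3−M2)/(6·3)=1871/22338, b=Δ2−h2·(2M2+M3)/6=27889/7446
seg 3: a=-1, c=M3/2=-2403/2482, d=(M4−M3)/(6·1)=9629/7446, b=Δ3−h3·(2M3+M4)/6=-16102/3723
seg 4: a=-5, c=M4/2=3613/1241, d=(M5−M4)/(6·2)=-3613/7446, b=Δ4−h4·(2M4+M5)/6=-17735/7446
t_q=7/4 → seg 1, τ=3/4; S=-3+10376/3723·τ+6653/2482·τ²+-10927/7446·τ³=-3347/158848

  seg 0: a=-4 b=793/7446 c=0 d=6653/7446
  seg 1: a=-3 b=10376/3723 c=6653/2482 d=-10927/7446
  seg 2: a=1 b=27889/7446 c=-2137/1241 d=1871/22338
  seg 3: a=-1 b=-16102/3723 c=-2403/2482 d=9629/7446
  seg 4: a=-5 b=-17735/7446 c=3613/1241 d=-3613/7446
S(7/4) = -3347/158848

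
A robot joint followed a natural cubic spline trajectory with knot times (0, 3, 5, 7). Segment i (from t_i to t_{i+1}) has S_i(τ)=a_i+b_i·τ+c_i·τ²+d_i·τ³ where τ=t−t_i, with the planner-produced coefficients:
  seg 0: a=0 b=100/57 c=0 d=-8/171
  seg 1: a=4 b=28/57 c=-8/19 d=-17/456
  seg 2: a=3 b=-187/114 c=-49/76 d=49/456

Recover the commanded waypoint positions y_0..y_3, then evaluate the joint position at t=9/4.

y_0=0 y_1=4 y_2=3 y_3=-2
S(9/4) = 519/152

y_0 = S_0(0) = a_0 = 0
y_1 = S_1(0) = a_1 = 4
y_2 = S_2(0) = a_2 = 3
y_3 = S_2(2) = -2
t_q=9/4 is in segment 0 (τ=9/4); S_0(τ)=519/152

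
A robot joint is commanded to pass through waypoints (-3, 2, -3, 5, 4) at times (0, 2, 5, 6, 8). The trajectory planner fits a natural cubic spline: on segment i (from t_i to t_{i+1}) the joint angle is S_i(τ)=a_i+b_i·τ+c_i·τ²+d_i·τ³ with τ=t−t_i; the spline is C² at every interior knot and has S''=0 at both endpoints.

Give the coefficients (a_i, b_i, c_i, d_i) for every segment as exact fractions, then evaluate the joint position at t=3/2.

Δ: Δ0=5/2, Δ1=-5/3, Δ2=8, Δ3=-1/2
row 1: diag=10, rhs=-25; c'=3/10, d'=-5/2
row 2: denom=8−3·3/10=71/10; d'=(58−3·-5/2)/(71/10)=655/71
row 3: denom=6−1·10/71=416/71; d'=(-51−1·655/71)/(416/71)=-1069/104
back: M3=-1069/104
back: M2=655/71−10/71·-1069/104=555/52
back: M1=-5/2−3/10·555/52=-593/104
M: M0=0, M1=-593/104, M2=555/52, M3=-1069/104, M4=0
seg 0: a=-3, c=M0/2=0, d=(M1−M0)/(6·2)=-593/1248, b=Δ0−h0·(2M0+M1)/6=1373/312
seg 1: a=2, c=M1/2=-593/208, d=(M2−M1)/(6·3)=131/144, b=Δ1−h1·(2M1+M2)/6=-203/156
seg 2: a=-3, c=M2/2=555/104, d=(M3−M2)/(6·1)=-2179/624, b=Δ2−h2·(2M2+M3)/6=3841/624
seg 3: a=5, c=M3/2=-1069/208, d=(M4−M3)/(6·2)=1069/1248, b=Δ3−h3·(2M3+M4)/6=991/156
t_q=3/2 → seg 0, τ=3/2; S=-3+1373/312·τ+0·τ²+-593/1248·τ³=6647/3328

  seg 0: a=-3 b=1373/312 c=0 d=-593/1248
  seg 1: a=2 b=-203/156 c=-593/208 d=131/144
  seg 2: a=-3 b=3841/624 c=555/104 d=-2179/624
  seg 3: a=5 b=991/156 c=-1069/208 d=1069/1248
S(3/2) = 6647/3328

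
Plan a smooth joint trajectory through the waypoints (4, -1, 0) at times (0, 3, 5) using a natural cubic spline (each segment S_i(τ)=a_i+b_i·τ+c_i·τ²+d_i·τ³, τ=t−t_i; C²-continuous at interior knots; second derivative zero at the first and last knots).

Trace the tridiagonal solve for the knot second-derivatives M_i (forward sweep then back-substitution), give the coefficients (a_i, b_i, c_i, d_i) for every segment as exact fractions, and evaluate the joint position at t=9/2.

  seg 0: a=4 b=-139/60 c=0 d=13/180
  seg 1: a=-1 b=-11/30 c=13/20 d=-13/120
S(9/2) = -29/64

Δ: Δ0=-5/3, Δ1=1/2
row 1: diag=10, rhs=13; c'=1/5, d'=13/10
back: M1=13/10
M: M0=0, M1=13/10, M2=0
seg 0: a=4, c=M0/2=0, d=(M1−M0)/(6·3)=13/180, b=Δ0−h0·(2M0+M1)/6=-139/60
seg 1: a=-1, c=M1/2=13/20, d=(M2−M1)/(6·2)=-13/120, b=Δ1−h1·(2M1+M2)/6=-11/30
t_q=9/2 → seg 1, τ=3/2; S=-1+-11/30·τ+13/20·τ²+-13/120·τ³=-29/64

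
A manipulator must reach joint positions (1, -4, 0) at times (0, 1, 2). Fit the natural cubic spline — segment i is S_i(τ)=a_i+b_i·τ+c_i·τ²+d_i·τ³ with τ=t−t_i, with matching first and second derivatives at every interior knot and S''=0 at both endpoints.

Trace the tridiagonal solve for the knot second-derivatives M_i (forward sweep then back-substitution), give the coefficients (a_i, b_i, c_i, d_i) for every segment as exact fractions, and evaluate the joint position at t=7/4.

  seg 0: a=1 b=-29/4 c=0 d=9/4
  seg 1: a=-4 b=-1/2 c=27/4 d=-9/4
S(7/4) = -391/256

Δ: Δ0=-5, Δ1=4
row 1: diag=4, rhs=54; c'=1/4, d'=27/2
back: M1=27/2
M: M0=0, M1=27/2, M2=0
seg 0: a=1, c=M0/2=0, d=(M1−M0)/(6·1)=9/4, b=Δ0−h0·(2M0+M1)/6=-29/4
seg 1: a=-4, c=M1/2=27/4, d=(M2−M1)/(6·1)=-9/4, b=Δ1−h1·(2M1+M2)/6=-1/2
t_q=7/4 → seg 1, τ=3/4; S=-4+-1/2·τ+27/4·τ²+-9/4·τ³=-391/256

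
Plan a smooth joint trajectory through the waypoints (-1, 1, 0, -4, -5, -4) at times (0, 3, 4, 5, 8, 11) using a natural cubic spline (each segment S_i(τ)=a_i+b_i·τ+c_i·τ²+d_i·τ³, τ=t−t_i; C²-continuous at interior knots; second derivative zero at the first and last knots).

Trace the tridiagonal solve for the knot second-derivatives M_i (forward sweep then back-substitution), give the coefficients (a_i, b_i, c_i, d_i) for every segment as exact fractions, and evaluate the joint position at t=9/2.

Δ: Δ0=2/3, Δ1=-1, Δ2=-4, Δ3=-1/3, Δ4=1/3
row 1: diag=8, rhs=-10; c'=1/8, d'=-5/4
row 2: denom=4−1·1/8=31/8; d'=(-18−1·-5/4)/(31/8)=-134/31
row 3: denom=8−1·8/31=240/31; d'=(22−1·-134/31)/(240/31)=17/5
row 4: denom=12−3·31/80=867/80; d'=(4−3·17/5)/(867/80)=-496/867
back: M4=-496/867
back: M3=17/5−31/80·-496/867=3140/867
back: M2=-134/31−8/31·3140/867=-4558/867
back: M1=-5/4−1/8·-4558/867=-514/867
M: M0=0, M1=-514/867, M2=-4558/867, M3=3140/867, M4=-496/867, M5=0
seg 0: a=-1, c=M0/2=0, d=(M1−M0)/(6·3)=-257/7803, b=Δ0−h0·(2M0+M1)/6=835/867
seg 1: a=1, c=M1/2=-257/867, d=(M2−M1)/(6·1)=-674/867, b=Δ1−h1·(2M1+M2)/6=64/867
seg 2: a=0, c=M2/2=-2279/867, d=(M3−M2)/(6·1)=1283/867, b=Δ2−h2·(2M2+M3)/6=-824/289
seg 3: a=-4, c=M3/2=1570/867, d=(M4−M3)/(6·3)=-202/867, b=Δ3−h3·(2M3+M4)/6=-3181/867
seg 4: a=-5, c=M4/2=-248/867, d=(M5−M4)/(6·3)=248/7803, b=Δ4−h4·(2M4+M5)/6=785/867
t_q=9/2 → seg 2, τ=1/2; S=0+-824/289·τ+-2279/867·τ²+1283/867·τ³=-13163/6936

  seg 0: a=-1 b=835/867 c=0 d=-257/7803
  seg 1: a=1 b=64/867 c=-257/867 d=-674/867
  seg 2: a=0 b=-824/289 c=-2279/867 d=1283/867
  seg 3: a=-4 b=-3181/867 c=1570/867 d=-202/867
  seg 4: a=-5 b=785/867 c=-248/867 d=248/7803
S(9/2) = -13163/6936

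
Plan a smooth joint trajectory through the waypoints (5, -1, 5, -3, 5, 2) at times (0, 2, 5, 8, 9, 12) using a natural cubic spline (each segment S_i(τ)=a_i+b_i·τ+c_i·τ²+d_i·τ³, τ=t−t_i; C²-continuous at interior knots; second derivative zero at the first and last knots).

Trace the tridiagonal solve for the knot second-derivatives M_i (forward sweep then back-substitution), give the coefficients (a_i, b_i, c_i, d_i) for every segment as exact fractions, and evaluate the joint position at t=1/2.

Δ: Δ0=-3, Δ1=2, Δ2=-8/3, Δ3=8, Δ4=-1
row 1: diag=10, rhs=30; c'=3/10, d'=3
row 2: denom=12−3·3/10=111/10; d'=(-28−3·3)/(111/10)=-10/3
row 3: denom=8−3·10/37=266/37; d'=(64−3·-10/3)/(266/37)=1369/133
row 4: denom=8−1·37/266=2091/266; d'=(-54−1·1369/133)/(2091/266)=-1006/123
back: M4=-1006/123
back: M3=1369/133−37/266·-1006/123=1406/123
back: M2=-10/3−10/37·1406/123=-790/123
back: M1=3−3/10·-790/123=202/41
M: M0=0, M1=202/41, M2=-790/123, M3=1406/123, M4=-1006/123, M5=0
seg 0: a=5, c=M0/2=0, d=(M1−M0)/(6·2)=101/246, b=Δ0−h0·(2M0+M1)/6=-571/123
seg 1: a=-1, c=M1/2=101/41, d=(M2−M1)/(6·3)=-698/1107, b=Δ1−h1·(2M1+M2)/6=35/123
seg 2: a=5, c=M2/2=-395/123, d=(M3−M2)/(6·3)=122/123, b=Δ2−h2·(2M2+M3)/6=-241/123
seg 3: a=-3, c=M3/2=703/123, d=(M4−M3)/(6·1)=-134/41, b=Δ3−h3·(2M3+M4)/6=683/123
seg 4: a=5, c=M4/2=-503/123, d=(M5−M4)/(6·3)=503/1107, b=Δ4−h4·(2M4+M5)/6=883/123
t_q=1/2 → seg 0, τ=1/2; S=5+-571/123·τ+0·τ²+101/246·τ³=1791/656

  seg 0: a=5 b=-571/123 c=0 d=101/246
  seg 1: a=-1 b=35/123 c=101/41 d=-698/1107
  seg 2: a=5 b=-241/123 c=-395/123 d=122/123
  seg 3: a=-3 b=683/123 c=703/123 d=-134/41
  seg 4: a=5 b=883/123 c=-503/123 d=503/1107
S(1/2) = 1791/656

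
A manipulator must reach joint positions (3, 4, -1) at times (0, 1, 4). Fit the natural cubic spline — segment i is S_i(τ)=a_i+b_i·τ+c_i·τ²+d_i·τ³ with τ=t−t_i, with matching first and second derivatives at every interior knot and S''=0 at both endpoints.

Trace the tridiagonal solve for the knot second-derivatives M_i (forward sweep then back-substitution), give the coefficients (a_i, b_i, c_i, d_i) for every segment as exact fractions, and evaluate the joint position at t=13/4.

Δ: Δ0=1, Δ1=-5/3
row 1: diag=8, rhs=-16; c'=3/8, d'=-2
back: M1=-2
M: M0=0, M1=-2, M2=0
seg 0: a=3, c=M0/2=0, d=(M1−M0)/(6·1)=-1/3, b=Δ0−h0·(2M0+M1)/6=4/3
seg 1: a=4, c=M1/2=-1, d=(M2−M1)/(6·3)=1/9, b=Δ1−h1·(2M1+M2)/6=1/3
t_q=13/4 → seg 1, τ=9/4; S=4+1/3·τ+-1·τ²+1/9·τ³=61/64

  seg 0: a=3 b=4/3 c=0 d=-1/3
  seg 1: a=4 b=1/3 c=-1 d=1/9
S(13/4) = 61/64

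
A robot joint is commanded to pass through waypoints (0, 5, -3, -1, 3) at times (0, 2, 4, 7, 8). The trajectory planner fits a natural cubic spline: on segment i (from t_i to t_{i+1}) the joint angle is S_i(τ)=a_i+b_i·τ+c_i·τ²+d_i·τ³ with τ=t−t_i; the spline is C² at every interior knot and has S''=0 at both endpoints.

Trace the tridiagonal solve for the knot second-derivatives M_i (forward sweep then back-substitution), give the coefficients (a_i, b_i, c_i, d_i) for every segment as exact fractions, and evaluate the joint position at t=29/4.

  seg 0: a=0 b=7117/1608 c=0 d=-3097/6432
  seg 1: a=5 b=-1087/804 c=-3097/1072 d=5033/6432
  seg 2: a=-3 b=-5657/1608 c=121/67 d=-661/4824
  seg 3: a=-1 b=2909/804 c=307/536 d=-307/1608
S(29/4) = -2149/34304

Δ: Δ0=5/2, Δ1=-4, Δ2=2/3, Δ3=4
row 1: diag=8, rhs=-39; c'=1/4, d'=-39/8
row 2: denom=10−2·1/4=19/2; d'=(28−2·-39/8)/(19/2)=151/38
row 3: denom=8−3·6/19=134/19; d'=(20−3·151/38)/(134/19)=307/268
back: M3=307/268
back: M2=151/38−6/19·307/268=242/67
back: M1=-39/8−1/4·242/67=-3097/536
M: M0=0, M1=-3097/536, M2=242/67, M3=307/268, M4=0
seg 0: a=0, c=M0/2=0, d=(M1−M0)/(6·2)=-3097/6432, b=Δ0−h0·(2M0+M1)/6=7117/1608
seg 1: a=5, c=M1/2=-3097/1072, d=(M2−M1)/(6·2)=5033/6432, b=Δ1−h1·(2M1+M2)/6=-1087/804
seg 2: a=-3, c=M2/2=121/67, d=(M3−M2)/(6·3)=-661/4824, b=Δ2−h2·(2M2+M3)/6=-5657/1608
seg 3: a=-1, c=M3/2=307/536, d=(M4−M3)/(6·1)=-307/1608, b=Δ3−h3·(2M3+M4)/6=2909/804
t_q=29/4 → seg 3, τ=1/4; S=-1+2909/804·τ+307/536·τ²+-307/1608·τ³=-2149/34304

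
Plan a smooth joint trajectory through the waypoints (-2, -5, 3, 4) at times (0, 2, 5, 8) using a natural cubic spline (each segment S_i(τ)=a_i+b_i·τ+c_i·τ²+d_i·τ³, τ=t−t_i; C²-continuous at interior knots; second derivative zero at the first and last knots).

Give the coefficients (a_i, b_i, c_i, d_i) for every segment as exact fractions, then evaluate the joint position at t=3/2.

  seg 0: a=-2 b=-187/74 c=0 d=19/74
  seg 1: a=-5 b=41/74 c=57/37 d=-557/1998
  seg 2: a=3 b=84/37 c=-215/222 d=215/1998
S(3/2) = -2915/592

Δ: Δ0=-3/2, Δ1=8/3, Δ2=1/3
row 1: diag=10, rhs=25; c'=3/10, d'=5/2
row 2: denom=12−3·3/10=111/10; d'=(-14−3·5/2)/(111/10)=-215/111
back: M2=-215/111
back: M1=5/2−3/10·-215/111=114/37
M: M0=0, M1=114/37, M2=-215/111, M3=0
seg 0: a=-2, c=M0/2=0, d=(M1−M0)/(6·2)=19/74, b=Δ0−h0·(2M0+M1)/6=-187/74
seg 1: a=-5, c=M1/2=57/37, d=(M2−M1)/(6·3)=-557/1998, b=Δ1−h1·(2M1+M2)/6=41/74
seg 2: a=3, c=M2/2=-215/222, d=(M3−M2)/(6·3)=215/1998, b=Δ2−h2·(2M2+M3)/6=84/37
t_q=3/2 → seg 0, τ=3/2; S=-2+-187/74·τ+0·τ²+19/74·τ³=-2915/592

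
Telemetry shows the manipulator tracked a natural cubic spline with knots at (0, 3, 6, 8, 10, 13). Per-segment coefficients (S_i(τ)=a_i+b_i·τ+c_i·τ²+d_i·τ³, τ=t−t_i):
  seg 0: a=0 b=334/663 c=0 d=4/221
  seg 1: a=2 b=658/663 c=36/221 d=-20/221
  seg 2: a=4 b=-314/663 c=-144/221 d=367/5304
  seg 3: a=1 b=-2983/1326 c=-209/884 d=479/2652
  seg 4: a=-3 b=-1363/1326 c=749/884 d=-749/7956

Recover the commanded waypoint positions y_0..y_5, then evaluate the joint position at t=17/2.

y_0 = S_0(0) = a_0 = 0
y_1 = S_1(0) = a_1 = 2
y_2 = S_2(0) = a_2 = 4
y_3 = S_3(0) = a_3 = 1
y_4 = S_4(0) = a_4 = -3
y_5 = S_4(3) = -1
t_q=17/2 is in segment 3 (τ=1/2); S_3(τ)=-1141/7072

y_0=0 y_1=2 y_2=4 y_3=1 y_4=-3 y_5=-1
S(17/2) = -1141/7072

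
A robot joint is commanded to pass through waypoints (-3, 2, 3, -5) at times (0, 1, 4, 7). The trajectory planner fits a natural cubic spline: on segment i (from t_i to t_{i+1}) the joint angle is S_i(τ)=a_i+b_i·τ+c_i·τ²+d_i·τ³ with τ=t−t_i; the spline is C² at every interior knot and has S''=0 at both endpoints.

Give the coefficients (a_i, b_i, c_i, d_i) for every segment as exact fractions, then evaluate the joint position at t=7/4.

  seg 0: a=-3 b=482/87 c=0 d=-47/87
  seg 1: a=2 b=341/87 c=-47/29 d=37/261
  seg 2: a=3 b=-172/87 c=-10/29 d=10/261
S(7/4) = 7587/1856

Δ: Δ0=5, Δ1=1/3, Δ2=-8/3
row 1: diag=8, rhs=-28; c'=3/8, d'=-7/2
row 2: denom=12−3·3/8=87/8; d'=(-18−3·-7/2)/(87/8)=-20/29
back: M2=-20/29
back: M1=-7/2−3/8·-20/29=-94/29
M: M0=0, M1=-94/29, M2=-20/29, M3=0
seg 0: a=-3, c=M0/2=0, d=(M1−M0)/(6·1)=-47/87, b=Δ0−h0·(2M0+M1)/6=482/87
seg 1: a=2, c=M1/2=-47/29, d=(M2−M1)/(6·3)=37/261, b=Δ1−h1·(2M1+M2)/6=341/87
seg 2: a=3, c=M2/2=-10/29, d=(M3−M2)/(6·3)=10/261, b=Δ2−h2·(2M2+M3)/6=-172/87
t_q=7/4 → seg 1, τ=3/4; S=2+341/87·τ+-47/29·τ²+37/261·τ³=7587/1856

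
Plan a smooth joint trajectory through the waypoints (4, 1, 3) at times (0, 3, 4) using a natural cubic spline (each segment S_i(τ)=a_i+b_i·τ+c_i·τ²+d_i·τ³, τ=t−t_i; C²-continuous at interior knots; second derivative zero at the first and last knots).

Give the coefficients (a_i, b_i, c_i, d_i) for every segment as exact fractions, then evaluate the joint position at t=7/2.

  seg 0: a=4 b=-17/8 c=0 d=1/8
  seg 1: a=1 b=5/4 c=9/8 d=-3/8
S(7/2) = 119/64

Δ: Δ0=-1, Δ1=2
row 1: diag=8, rhs=18; c'=1/8, d'=9/4
back: M1=9/4
M: M0=0, M1=9/4, M2=0
seg 0: a=4, c=M0/2=0, d=(M1−M0)/(6·3)=1/8, b=Δ0−h0·(2M0+M1)/6=-17/8
seg 1: a=1, c=M1/2=9/8, d=(M2−M1)/(6·1)=-3/8, b=Δ1−h1·(2M1+M2)/6=5/4
t_q=7/2 → seg 1, τ=1/2; S=1+5/4·τ+9/8·τ²+-3/8·τ³=119/64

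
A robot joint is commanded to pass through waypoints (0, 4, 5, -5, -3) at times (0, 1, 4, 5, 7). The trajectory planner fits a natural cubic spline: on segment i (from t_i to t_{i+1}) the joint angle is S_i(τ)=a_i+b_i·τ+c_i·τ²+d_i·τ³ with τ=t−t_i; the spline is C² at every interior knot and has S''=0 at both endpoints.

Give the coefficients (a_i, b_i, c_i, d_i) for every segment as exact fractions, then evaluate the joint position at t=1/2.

  seg 0: a=0 b=266/69 c=0 d=10/69
  seg 1: a=4 b=296/69 c=10/23 d=-121/207
  seg 2: a=5 b=-613/69 c=-111/23 d=256/69
  seg 3: a=-5 b=-511/69 c=145/23 d=-145/138
S(1/2) = 179/92

Δ: Δ0=4, Δ1=1/3, Δ2=-10, Δ3=1
row 1: diag=8, rhs=-22; c'=3/8, d'=-11/4
row 2: denom=8−3·3/8=55/8; d'=(-62−3·-11/4)/(55/8)=-86/11
row 3: denom=6−1·8/55=322/55; d'=(66−1·-86/11)/(322/55)=290/23
back: M3=290/23
back: M2=-86/11−8/55·290/23=-222/23
back: M1=-11/4−3/8·-222/23=20/23
M: M0=0, M1=20/23, M2=-222/23, M3=290/23, M4=0
seg 0: a=0, c=M0/2=0, d=(M1−M0)/(6·1)=10/69, b=Δ0−h0·(2M0+M1)/6=266/69
seg 1: a=4, c=M1/2=10/23, d=(M2−M1)/(6·3)=-121/207, b=Δ1−h1·(2M1+M2)/6=296/69
seg 2: a=5, c=M2/2=-111/23, d=(M3−M2)/(6·1)=256/69, b=Δ2−h2·(2M2+M3)/6=-613/69
seg 3: a=-5, c=M3/2=145/23, d=(M4−M3)/(6·2)=-145/138, b=Δ3−h3·(2M3+M4)/6=-511/69
t_q=1/2 → seg 0, τ=1/2; S=0+266/69·τ+0·τ²+10/69·τ³=179/92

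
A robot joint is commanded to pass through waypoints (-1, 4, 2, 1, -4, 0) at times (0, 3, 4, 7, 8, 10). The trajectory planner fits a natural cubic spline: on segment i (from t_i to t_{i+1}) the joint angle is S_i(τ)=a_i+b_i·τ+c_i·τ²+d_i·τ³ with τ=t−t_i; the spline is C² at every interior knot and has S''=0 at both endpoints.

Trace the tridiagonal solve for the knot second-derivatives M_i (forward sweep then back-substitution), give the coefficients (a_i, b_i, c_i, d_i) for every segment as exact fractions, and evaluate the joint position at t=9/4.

Δ: Δ0=5/3, Δ1=-2, Δ2=-1/3, Δ3=-5, Δ4=2
row 1: diag=8, rhs=-22; c'=1/8, d'=-11/4
row 2: denom=8−1·1/8=63/8; d'=(10−1·-11/4)/(63/8)=34/21
row 3: denom=8−3·8/21=48/7; d'=(-28−3·34/21)/(48/7)=-115/24
row 4: denom=6−1·7/48=281/48; d'=(42−1·-115/24)/(281/48)=2246/281
back: M4=2246/281
back: M3=-115/24−7/48·2246/281=-1674/281
back: M2=34/21−8/21·-1674/281=3278/843
back: M1=-11/4−1/8·3278/843=-2728/843
M: M0=0, M1=-2728/843, M2=3278/843, M3=-1674/281, M4=2246/281, M5=0
seg 0: a=-1, c=M0/2=0, d=(M1−M0)/(6·3)=-1364/7587, b=Δ0−h0·(2M0+M1)/6=923/281
seg 1: a=4, c=M1/2=-1364/843, d=(M2−M1)/(6·1)=1001/843, b=Δ1−h1·(2M1+M2)/6=-441/281
seg 2: a=2, c=M2/2=1639/843, d=(M3−M2)/(6·3)=-4150/7587, b=Δ2−h2·(2M2+M3)/6=-1048/843
seg 3: a=1, c=M3/2=-837/281, d=(M4−M3)/(6·1)=1960/843, b=Δ3−h3·(2M3+M4)/6=-3664/843
seg 4: a=-4, c=M4/2=1123/281, d=(M5−M4)/(6·2)=-1123/1686, b=Δ4−h4·(2M4+M5)/6=-2806/843
t_q=9/4 → seg 0, τ=9/4; S=-1+923/281·τ+0·τ²+-1364/7587·τ³=19525/4496

  seg 0: a=-1 b=923/281 c=0 d=-1364/7587
  seg 1: a=4 b=-441/281 c=-1364/843 d=1001/843
  seg 2: a=2 b=-1048/843 c=1639/843 d=-4150/7587
  seg 3: a=1 b=-3664/843 c=-837/281 d=1960/843
  seg 4: a=-4 b=-2806/843 c=1123/281 d=-1123/1686
S(9/4) = 19525/4496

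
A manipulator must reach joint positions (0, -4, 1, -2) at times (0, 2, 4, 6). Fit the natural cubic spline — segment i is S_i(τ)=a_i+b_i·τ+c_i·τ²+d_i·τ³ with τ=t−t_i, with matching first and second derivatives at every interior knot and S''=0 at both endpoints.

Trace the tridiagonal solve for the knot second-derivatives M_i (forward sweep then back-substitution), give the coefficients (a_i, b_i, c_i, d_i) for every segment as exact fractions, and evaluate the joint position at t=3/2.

Δ: Δ0=-2, Δ1=5/2, Δ2=-3/2
row 1: diag=8, rhs=27; c'=1/4, d'=27/8
row 2: denom=8−2·1/4=15/2; d'=(-24−2·27/8)/(15/2)=-41/10
back: M2=-41/10
back: M1=27/8−1/4·-41/10=22/5
M: M0=0, M1=22/5, M2=-41/10, M3=0
seg 0: a=0, c=M0/2=0, d=(M1−M0)/(6·2)=11/30, b=Δ0−h0·(2M0+M1)/6=-52/15
seg 1: a=-4, c=M1/2=11/5, d=(M2−M1)/(6·2)=-17/24, b=Δ1−h1·(2M1+M2)/6=14/15
seg 2: a=1, c=M2/2=-41/20, d=(M3−M2)/(6·2)=41/120, b=Δ2−h2·(2M2+M3)/6=37/30
t_q=3/2 → seg 0, τ=3/2; S=0+-52/15·τ+0·τ²+11/30·τ³=-317/80

  seg 0: a=0 b=-52/15 c=0 d=11/30
  seg 1: a=-4 b=14/15 c=11/5 d=-17/24
  seg 2: a=1 b=37/30 c=-41/20 d=41/120
S(3/2) = -317/80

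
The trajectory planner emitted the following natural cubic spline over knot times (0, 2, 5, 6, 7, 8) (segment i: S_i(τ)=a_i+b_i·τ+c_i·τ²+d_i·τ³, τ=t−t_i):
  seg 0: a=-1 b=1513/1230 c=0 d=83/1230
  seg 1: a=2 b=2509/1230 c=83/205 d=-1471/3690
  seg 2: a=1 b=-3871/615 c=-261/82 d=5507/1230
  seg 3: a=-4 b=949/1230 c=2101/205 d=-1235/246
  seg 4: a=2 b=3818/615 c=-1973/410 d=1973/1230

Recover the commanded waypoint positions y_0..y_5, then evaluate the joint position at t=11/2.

y_0=-1 y_1=2 y_2=1 y_3=-4 y_4=2 y_5=5
S(11/2) = -7817/3280

y_0 = S_0(0) = a_0 = -1
y_1 = S_1(0) = a_1 = 2
y_2 = S_2(0) = a_2 = 1
y_3 = S_3(0) = a_3 = -4
y_4 = S_4(0) = a_4 = 2
y_5 = S_4(1) = 5
t_q=11/2 is in segment 2 (τ=1/2); S_2(τ)=-7817/3280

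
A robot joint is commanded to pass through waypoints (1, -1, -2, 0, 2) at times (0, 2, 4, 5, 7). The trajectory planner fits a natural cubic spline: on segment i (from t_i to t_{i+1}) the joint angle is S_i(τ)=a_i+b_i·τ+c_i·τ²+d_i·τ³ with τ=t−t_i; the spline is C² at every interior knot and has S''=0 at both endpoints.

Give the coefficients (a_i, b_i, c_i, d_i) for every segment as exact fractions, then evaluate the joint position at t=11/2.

Δ: Δ0=-1, Δ1=-1/2, Δ2=2, Δ3=1
row 1: diag=8, rhs=3; c'=1/4, d'=3/8
row 2: denom=6−2·1/4=11/2; d'=(15−2·3/8)/(11/2)=57/22
row 3: denom=6−1·2/11=64/11; d'=(-6−1·57/22)/(64/11)=-189/128
back: M3=-189/128
back: M2=57/22−2/11·-189/128=183/64
back: M1=3/8−1/4·183/64=-87/256
M: M0=0, M1=-87/256, M2=183/64, M3=-189/128, M4=0
seg 0: a=1, c=M0/2=0, d=(M1−M0)/(6·2)=-29/1024, b=Δ0−h0·(2M0+M1)/6=-227/256
seg 1: a=-1, c=M1/2=-87/512, d=(M2−M1)/(6·2)=273/1024, b=Δ1−h1·(2M1+M2)/6=-157/128
seg 2: a=-2, c=M2/2=183/128, d=(M3−M2)/(6·1)=-185/256, b=Δ2−h2·(2M2+M3)/6=331/256
seg 3: a=0, c=M3/2=-189/256, d=(M4−M3)/(6·2)=63/512, b=Δ3−h3·(2M3+M4)/6=127/64
t_q=11/2 → seg 3, τ=1/2; S=0+127/64·τ+-189/256·τ²+63/512·τ³=3371/4096

  seg 0: a=1 b=-227/256 c=0 d=-29/1024
  seg 1: a=-1 b=-157/128 c=-87/512 d=273/1024
  seg 2: a=-2 b=331/256 c=183/128 d=-185/256
  seg 3: a=0 b=127/64 c=-189/256 d=63/512
S(11/2) = 3371/4096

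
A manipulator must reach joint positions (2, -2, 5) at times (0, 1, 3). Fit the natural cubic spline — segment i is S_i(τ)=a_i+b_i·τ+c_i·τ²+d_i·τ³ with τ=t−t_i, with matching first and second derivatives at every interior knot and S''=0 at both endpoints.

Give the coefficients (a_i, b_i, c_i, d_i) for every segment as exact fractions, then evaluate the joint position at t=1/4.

Δ: Δ0=-4, Δ1=7/2
row 1: diag=6, rhs=45; c'=1/3, d'=15/2
back: M1=15/2
M: M0=0, M1=15/2, M2=0
seg 0: a=2, c=M0/2=0, d=(M1−M0)/(6·1)=5/4, b=Δ0−h0·(2M0+M1)/6=-21/4
seg 1: a=-2, c=M1/2=15/4, d=(M2−M1)/(6·2)=-5/8, b=Δ1−h1·(2M1+M2)/6=-3/2
t_q=1/4 → seg 0, τ=1/4; S=2+-21/4·τ+0·τ²+5/4·τ³=181/256

  seg 0: a=2 b=-21/4 c=0 d=5/4
  seg 1: a=-2 b=-3/2 c=15/4 d=-5/8
S(1/4) = 181/256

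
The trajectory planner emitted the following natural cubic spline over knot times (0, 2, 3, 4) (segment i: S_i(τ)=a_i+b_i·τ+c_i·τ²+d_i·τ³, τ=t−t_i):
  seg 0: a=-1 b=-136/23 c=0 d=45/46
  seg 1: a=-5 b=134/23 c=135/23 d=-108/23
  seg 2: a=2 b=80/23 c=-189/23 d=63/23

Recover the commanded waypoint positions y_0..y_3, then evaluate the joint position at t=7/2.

y_0 = S_0(0) = a_0 = -1
y_1 = S_1(0) = a_1 = -5
y_2 = S_2(0) = a_2 = 2
y_3 = S_2(1) = 0
t_q=7/2 is in segment 2 (τ=1/2); S_2(τ)=373/184

y_0=-1 y_1=-5 y_2=2 y_3=0
S(7/2) = 373/184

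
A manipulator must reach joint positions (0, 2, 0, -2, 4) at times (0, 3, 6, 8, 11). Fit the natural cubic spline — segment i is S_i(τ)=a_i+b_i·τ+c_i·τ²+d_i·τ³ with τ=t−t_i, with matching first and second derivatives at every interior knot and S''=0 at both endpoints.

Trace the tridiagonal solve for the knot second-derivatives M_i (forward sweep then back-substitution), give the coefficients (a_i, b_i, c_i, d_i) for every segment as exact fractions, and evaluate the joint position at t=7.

Δ: Δ0=2/3, Δ1=-2/3, Δ2=-1, Δ3=2
row 1: diag=12, rhs=-8; c'=1/4, d'=-2/3
row 2: denom=10−3·1/4=37/4; d'=(-2−3·-2/3)/(37/4)=0
row 3: denom=10−2·8/37=354/37; d'=(18−2·0)/(354/37)=111/59
back: M3=111/59
back: M2=0−8/37·111/59=-24/59
back: M1=-2/3−1/4·-24/59=-100/177
M: M0=0, M1=-100/177, M2=-24/59, M3=111/59, M4=0
seg 0: a=0, c=M0/2=0, d=(M1−M0)/(6·3)=-50/1593, b=Δ0−h0·(2M0+M1)/6=56/59
seg 1: a=2, c=M1/2=-50/177, d=(M2−M1)/(6·3)=14/1593, b=Δ1−h1·(2M1+M2)/6=6/59
seg 2: a=0, c=M2/2=-12/59, d=(M3−M2)/(6·2)=45/236, b=Δ2−h2·(2M2+M3)/6=-80/59
seg 3: a=-2, c=M3/2=111/118, d=(M4−M3)/(6·3)=-37/354, b=Δ3−h3·(2M3+M4)/6=7/59
t_q=7 → seg 2, τ=1; S=0+-80/59·τ+-12/59·τ²+45/236·τ³=-323/236

  seg 0: a=0 b=56/59 c=0 d=-50/1593
  seg 1: a=2 b=6/59 c=-50/177 d=14/1593
  seg 2: a=0 b=-80/59 c=-12/59 d=45/236
  seg 3: a=-2 b=7/59 c=111/118 d=-37/354
S(7) = -323/236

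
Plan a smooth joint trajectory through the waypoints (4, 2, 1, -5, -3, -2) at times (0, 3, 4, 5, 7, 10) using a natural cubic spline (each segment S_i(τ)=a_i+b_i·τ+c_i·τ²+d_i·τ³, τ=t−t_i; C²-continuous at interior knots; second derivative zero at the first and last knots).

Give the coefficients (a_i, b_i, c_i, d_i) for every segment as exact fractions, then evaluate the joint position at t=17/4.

Δ: Δ0=-2/3, Δ1=-1, Δ2=-6, Δ3=1, Δ4=1/3
row 1: diag=8, rhs=-2; c'=1/8, d'=-1/4
row 2: denom=4−1·1/8=31/8; d'=(-30−1·-1/4)/(31/8)=-238/31
row 3: denom=6−1·8/31=178/31; d'=(42−1·-238/31)/(178/31)=770/89
row 4: denom=10−2·31/89=828/89; d'=(-4−2·770/89)/(828/89)=-158/69
back: M4=-158/69
back: M3=770/89−31/89·-158/69=652/69
back: M2=-238/31−8/31·652/69=-698/69
back: M1=-1/4−1/8·-698/69=70/69
M: M0=0, M1=70/69, M2=-698/69, M3=652/69, M4=-158/69, M5=0
seg 0: a=4, c=M0/2=0, d=(M1−M0)/(6·3)=35/621, b=Δ0−h0·(2M0+M1)/6=-27/23
seg 1: a=2, c=M1/2=35/69, d=(M2−M1)/(6·1)=-128/69, b=Δ1−h1·(2M1+M2)/6=8/23
seg 2: a=1, c=M2/2=-349/69, d=(M3−M2)/(6·1)=75/23, b=Δ2−h2·(2M2+M3)/6=-290/69
seg 3: a=-5, c=M3/2=326/69, d=(M4−M3)/(6·2)=-45/46, b=Δ3−h3·(2M3+M4)/6=-313/69
seg 4: a=-3, c=M4/2=-79/69, d=(M5−M4)/(6·3)=79/621, b=Δ4−h4·(2M4+M5)/6=181/69
t_q=17/4 → seg 2, τ=1/4; S=1+-290/69·τ+-349/69·τ²+75/23·τ³=-465/1472

  seg 0: a=4 b=-27/23 c=0 d=35/621
  seg 1: a=2 b=8/23 c=35/69 d=-128/69
  seg 2: a=1 b=-290/69 c=-349/69 d=75/23
  seg 3: a=-5 b=-313/69 c=326/69 d=-45/46
  seg 4: a=-3 b=181/69 c=-79/69 d=79/621
S(17/4) = -465/1472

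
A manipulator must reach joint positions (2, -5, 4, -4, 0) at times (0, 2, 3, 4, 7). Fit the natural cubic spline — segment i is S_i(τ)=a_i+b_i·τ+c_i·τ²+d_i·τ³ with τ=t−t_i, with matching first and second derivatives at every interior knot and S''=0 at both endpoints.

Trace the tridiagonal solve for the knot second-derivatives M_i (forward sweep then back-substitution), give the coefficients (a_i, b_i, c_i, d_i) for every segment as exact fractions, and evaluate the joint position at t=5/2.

  seg 0: a=2 b=-2533/267 c=0 d=3197/2136
  seg 1: a=-5 b=4525/534 c=3197/356 d=-9029/1068
  seg 2: a=4 b=1145/1068 c=-1458/89 d=7807/1068
  seg 3: a=-4 b=-5213/534 c=1975/356 d=-1975/3204
S(5/2) = 1211/2848

Δ: Δ0=-7/2, Δ1=9, Δ2=-8, Δ3=4/3
row 1: diag=6, rhs=75; c'=1/6, d'=25/2
row 2: denom=4−1·1/6=23/6; d'=(-102−1·25/2)/(23/6)=-687/23
row 3: denom=8−1·6/23=178/23; d'=(56−1·-687/23)/(178/23)=1975/178
back: M3=1975/178
back: M2=-687/23−6/23·1975/178=-2916/89
back: M1=25/2−1/6·-2916/89=3197/178
M: M0=0, M1=3197/178, M2=-2916/89, M3=1975/178, M4=0
seg 0: a=2, c=M0/2=0, d=(M1−M0)/(6·2)=3197/2136, b=Δ0−h0·(2M0+M1)/6=-2533/267
seg 1: a=-5, c=M1/2=3197/356, d=(M2−M1)/(6·1)=-9029/1068, b=Δ1−h1·(2M1+M2)/6=4525/534
seg 2: a=4, c=M2/2=-1458/89, d=(M3−M2)/(6·1)=7807/1068, b=Δ2−h2·(2M2+M3)/6=1145/1068
seg 3: a=-4, c=M3/2=1975/356, d=(M4−M3)/(6·3)=-1975/3204, b=Δ3−h3·(2M3+M4)/6=-5213/534
t_q=5/2 → seg 1, τ=1/2; S=-5+4525/534·τ+3197/356·τ²+-9029/1068·τ³=1211/2848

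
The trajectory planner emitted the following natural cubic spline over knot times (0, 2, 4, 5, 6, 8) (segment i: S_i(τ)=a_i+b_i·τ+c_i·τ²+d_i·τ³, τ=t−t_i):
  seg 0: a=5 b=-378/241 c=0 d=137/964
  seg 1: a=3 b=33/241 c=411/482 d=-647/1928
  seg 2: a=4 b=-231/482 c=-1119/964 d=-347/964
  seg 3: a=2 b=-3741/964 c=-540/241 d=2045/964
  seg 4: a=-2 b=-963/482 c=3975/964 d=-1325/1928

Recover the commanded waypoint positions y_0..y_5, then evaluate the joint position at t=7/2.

y_0 = S_0(0) = a_0 = 5
y_1 = S_1(0) = a_1 = 3
y_2 = S_2(0) = a_2 = 4
y_3 = S_3(0) = a_3 = 2
y_4 = S_4(0) = a_4 = -2
y_5 = S_4(2) = 5
t_q=7/2 is in segment 1 (τ=3/2); S_1(τ)=61563/15424

y_0=5 y_1=3 y_2=4 y_3=2 y_4=-2 y_5=5
S(7/2) = 61563/15424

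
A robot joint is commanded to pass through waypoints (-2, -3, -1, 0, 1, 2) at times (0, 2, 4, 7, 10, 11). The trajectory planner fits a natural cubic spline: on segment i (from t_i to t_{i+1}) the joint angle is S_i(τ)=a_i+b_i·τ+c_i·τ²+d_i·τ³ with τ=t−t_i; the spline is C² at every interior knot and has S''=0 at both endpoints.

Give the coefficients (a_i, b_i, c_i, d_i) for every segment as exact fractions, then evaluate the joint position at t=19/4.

Δ: Δ0=-1/2, Δ1=1, Δ2=1/3, Δ3=1/3, Δ4=1
row 1: diag=8, rhs=9; c'=1/4, d'=9/8
row 2: denom=10−2·1/4=19/2; d'=(-4−2·9/8)/(19/2)=-25/38
row 3: denom=12−3·6/19=210/19; d'=(0−3·-25/38)/(210/19)=5/28
row 4: denom=8−3·19/70=503/70; d'=(4−3·5/28)/(503/70)=485/1006
back: M4=485/1006
back: M3=5/28−19/70·485/1006=24/503
back: M2=-25/38−6/19·24/503=-677/1006
back: M1=9/8−1/4·-677/1006=1301/1006
M: M0=0, M1=1301/1006, M2=-677/1006, M3=24/503, M4=485/1006, M5=0
seg 0: a=-2, c=M0/2=0, d=(M1−M0)/(6·2)=1301/12072, b=Δ0−h0·(2M0+M1)/6=-1405/1509
seg 1: a=-3, c=M1/2=1301/2012, d=(M2−M1)/(6·2)=-989/6036, b=Δ1−h1·(2M1+M2)/6=1093/3018
seg 2: a=-1, c=M2/2=-677/2012, d=(M3−M2)/(6·3)=725/18108, b=Δ2−h2·(2M2+M3)/6=2965/3018
seg 3: a=0, c=M3/2=12/503, d=(M4−M3)/(6·3)=437/18108, b=Δ3−h3·(2M3+M4)/6=269/6036
seg 4: a=1, c=M4/2=485/2012, d=(M5−M4)/(6·1)=-485/6036, b=Δ4−h4·(2M4+M5)/6=2533/3018
t_q=19/4 → seg 2, τ=3/4; S=-1+2965/3018·τ+-677/2012·τ²+725/18108·τ³=-56085/128768

  seg 0: a=-2 b=-1405/1509 c=0 d=1301/12072
  seg 1: a=-3 b=1093/3018 c=1301/2012 d=-989/6036
  seg 2: a=-1 b=2965/3018 c=-677/2012 d=725/18108
  seg 3: a=0 b=269/6036 c=12/503 d=437/18108
  seg 4: a=1 b=2533/3018 c=485/2012 d=-485/6036
S(19/4) = -56085/128768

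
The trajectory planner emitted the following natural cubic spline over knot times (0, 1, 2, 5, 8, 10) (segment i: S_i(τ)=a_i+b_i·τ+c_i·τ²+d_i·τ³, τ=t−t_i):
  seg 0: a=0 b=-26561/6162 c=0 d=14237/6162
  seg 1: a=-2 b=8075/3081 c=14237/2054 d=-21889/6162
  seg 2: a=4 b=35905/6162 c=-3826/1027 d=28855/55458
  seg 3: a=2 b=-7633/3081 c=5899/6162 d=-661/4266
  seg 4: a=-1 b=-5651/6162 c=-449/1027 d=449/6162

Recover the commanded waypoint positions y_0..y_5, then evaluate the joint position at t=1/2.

y_0 = S_0(0) = a_0 = 0
y_1 = S_1(0) = a_1 = -2
y_2 = S_2(0) = a_2 = 4
y_3 = S_3(0) = a_3 = 2
y_4 = S_4(0) = a_4 = -1
y_5 = S_4(2) = -4
t_q=1/2 is in segment 0 (τ=1/2); S_0(τ)=-30669/16432

y_0=0 y_1=-2 y_2=4 y_3=2 y_4=-1 y_5=-4
S(1/2) = -30669/16432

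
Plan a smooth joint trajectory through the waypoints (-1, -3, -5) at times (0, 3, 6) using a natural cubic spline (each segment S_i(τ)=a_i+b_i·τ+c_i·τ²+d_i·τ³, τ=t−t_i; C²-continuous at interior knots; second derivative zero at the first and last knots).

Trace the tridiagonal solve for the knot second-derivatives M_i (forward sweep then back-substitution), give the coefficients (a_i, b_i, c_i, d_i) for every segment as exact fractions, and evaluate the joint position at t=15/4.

Δ: Δ0=-2/3, Δ1=-2/3
row 1: diag=12, rhs=0; c'=1/4, d'=0
back: M1=0
M: M0=0, M1=0, M2=0
seg 0: a=-1, c=M0/2=0, d=(M1−M0)/(6·3)=0, b=Δ0−h0·(2M0+M1)/6=-2/3
seg 1: a=-3, c=M1/2=0, d=(M2−M1)/(6·3)=0, b=Δ1−h1·(2M1+M2)/6=-2/3
t_q=15/4 → seg 1, τ=3/4; S=-3+-2/3·τ+0·τ²+0·τ³=-7/2

  seg 0: a=-1 b=-2/3 c=0 d=0
  seg 1: a=-3 b=-2/3 c=0 d=0
S(15/4) = -7/2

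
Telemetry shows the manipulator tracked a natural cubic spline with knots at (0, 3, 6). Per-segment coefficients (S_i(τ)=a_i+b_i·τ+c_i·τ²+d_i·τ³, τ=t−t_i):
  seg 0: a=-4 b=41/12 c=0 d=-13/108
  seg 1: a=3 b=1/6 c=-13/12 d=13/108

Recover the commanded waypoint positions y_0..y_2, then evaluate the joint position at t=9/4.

y_0=-4 y_1=3 y_2=-3
S(9/4) = 593/256

y_0 = S_0(0) = a_0 = -4
y_1 = S_1(0) = a_1 = 3
y_2 = S_1(3) = -3
t_q=9/4 is in segment 0 (τ=9/4); S_0(τ)=593/256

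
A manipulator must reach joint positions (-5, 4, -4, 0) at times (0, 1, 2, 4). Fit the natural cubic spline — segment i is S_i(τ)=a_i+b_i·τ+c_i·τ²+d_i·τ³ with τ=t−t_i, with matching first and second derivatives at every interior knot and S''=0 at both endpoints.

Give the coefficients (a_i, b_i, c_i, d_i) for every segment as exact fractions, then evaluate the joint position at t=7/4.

Δ: Δ0=9, Δ1=-8, Δ2=2
row 1: diag=4, rhs=-102; c'=1/4, d'=-51/2
row 2: denom=6−1·1/4=23/4; d'=(60−1·-51/2)/(23/4)=342/23
back: M2=342/23
back: M1=-51/2−1/4·342/23=-672/23
M: M0=0, M1=-672/23, M2=342/23, M3=0
seg 0: a=-5, c=M0/2=0, d=(M1−M0)/(6·1)=-112/23, b=Δ0−h0·(2M0+M1)/6=319/23
seg 1: a=4, c=M1/2=-336/23, d=(M2−M1)/(6·1)=169/23, b=Δ1−h1·(2M1+M2)/6=-17/23
seg 2: a=-4, c=M2/2=171/23, d=(M3−M2)/(6·2)=-57/46, b=Δ2−h2·(2M2+M3)/6=-182/23
t_q=7/4 → seg 1, τ=3/4; S=4+-17/23·τ+-336/23·τ²+169/23·τ³=-107/64

  seg 0: a=-5 b=319/23 c=0 d=-112/23
  seg 1: a=4 b=-17/23 c=-336/23 d=169/23
  seg 2: a=-4 b=-182/23 c=171/23 d=-57/46
S(7/4) = -107/64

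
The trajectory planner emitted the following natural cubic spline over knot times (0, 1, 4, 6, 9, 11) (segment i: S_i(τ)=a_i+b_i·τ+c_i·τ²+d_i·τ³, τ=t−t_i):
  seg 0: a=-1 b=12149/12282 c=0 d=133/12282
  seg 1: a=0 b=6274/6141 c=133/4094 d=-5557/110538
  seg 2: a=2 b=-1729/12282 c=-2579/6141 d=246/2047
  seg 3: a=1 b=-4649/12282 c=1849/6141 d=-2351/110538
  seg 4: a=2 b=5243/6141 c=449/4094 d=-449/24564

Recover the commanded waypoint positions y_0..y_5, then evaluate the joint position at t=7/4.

y_0 = S_0(0) = a_0 = -1
y_1 = S_1(0) = a_1 = 0
y_2 = S_2(0) = a_2 = 2
y_3 = S_3(0) = a_3 = 1
y_4 = S_4(0) = a_4 = 2
y_5 = S_4(2) = 4
t_q=7/4 is in segment 1 (τ=3/4); S_1(τ)=199999/262016

y_0=-1 y_1=0 y_2=2 y_3=1 y_4=2 y_5=4
S(7/4) = 199999/262016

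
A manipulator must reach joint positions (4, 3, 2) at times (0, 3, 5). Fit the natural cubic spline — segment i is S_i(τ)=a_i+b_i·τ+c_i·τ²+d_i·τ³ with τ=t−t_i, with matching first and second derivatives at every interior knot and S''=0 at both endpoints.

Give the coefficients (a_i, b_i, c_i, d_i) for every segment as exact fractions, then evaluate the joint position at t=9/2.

  seg 0: a=4 b=-17/60 c=0 d=-1/180
  seg 1: a=3 b=-13/30 c=-1/20 d=1/120
S(9/2) = 145/64

Δ: Δ0=-1/3, Δ1=-1/2
row 1: diag=10, rhs=-1; c'=1/5, d'=-1/10
back: M1=-1/10
M: M0=0, M1=-1/10, M2=0
seg 0: a=4, c=M0/2=0, d=(M1−M0)/(6·3)=-1/180, b=Δ0−h0·(2M0+M1)/6=-17/60
seg 1: a=3, c=M1/2=-1/20, d=(M2−M1)/(6·2)=1/120, b=Δ1−h1·(2M1+M2)/6=-13/30
t_q=9/2 → seg 1, τ=3/2; S=3+-13/30·τ+-1/20·τ²+1/120·τ³=145/64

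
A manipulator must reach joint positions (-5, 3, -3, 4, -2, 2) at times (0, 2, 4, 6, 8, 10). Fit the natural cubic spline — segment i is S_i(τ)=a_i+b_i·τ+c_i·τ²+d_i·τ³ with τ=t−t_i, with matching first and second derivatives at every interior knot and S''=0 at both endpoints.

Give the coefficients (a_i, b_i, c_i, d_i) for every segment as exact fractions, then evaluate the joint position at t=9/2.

  seg 0: a=-5 b=2713/418 c=0 d=-1041/1672
  seg 1: a=3 b=-205/209 c=-3123/836 d=2279/1672
  seg 2: a=-3 b=181/418 c=1857/418 d=-16/11
  seg 3: a=4 b=313/418 c=-1791/418 d=2015/1672
  seg 4: a=-2 b=-403/209 c=2463/836 d=-821/1672
S(9/2) = -3101/1672

Δ: Δ0=4, Δ1=-3, Δ2=7/2, Δ3=-3, Δ4=2
row 1: diag=8, rhs=-42; c'=1/4, d'=-21/4
row 2: denom=8−2·1/4=15/2; d'=(39−2·-21/4)/(15/2)=33/5
row 3: denom=8−2·4/15=112/15; d'=(-39−2·33/5)/(112/15)=-783/112
row 4: denom=8−2·15/56=209/28; d'=(30−2·-783/112)/(209/28)=2463/418
back: M4=2463/418
back: M3=-783/112−15/56·2463/418=-1791/209
back: M2=33/5−4/15·-1791/209=1857/209
back: M1=-21/4−1/4·1857/209=-3123/418
M: M0=0, M1=-3123/418, M2=1857/209, M3=-1791/209, M4=2463/418, M5=0
seg 0: a=-5, c=M0/2=0, d=(M1−M0)/(6·2)=-1041/1672, b=Δ0−h0·(2M0+M1)/6=2713/418
seg 1: a=3, c=M1/2=-3123/836, d=(M2−M1)/(6·2)=2279/1672, b=Δ1−h1·(2M1+M2)/6=-205/209
seg 2: a=-3, c=M2/2=1857/418, d=(M3−M2)/(6·2)=-16/11, b=Δ2−h2·(2M2+M3)/6=181/418
seg 3: a=4, c=M3/2=-1791/418, d=(M4−M3)/(6·2)=2015/1672, b=Δ3−h3·(2M3+M4)/6=313/418
seg 4: a=-2, c=M4/2=2463/836, d=(M5−M4)/(6·2)=-821/1672, b=Δ4−h4·(2M4+M5)/6=-403/209
t_q=9/2 → seg 2, τ=1/2; S=-3+181/418·τ+1857/418·τ²+-16/11·τ³=-3101/1672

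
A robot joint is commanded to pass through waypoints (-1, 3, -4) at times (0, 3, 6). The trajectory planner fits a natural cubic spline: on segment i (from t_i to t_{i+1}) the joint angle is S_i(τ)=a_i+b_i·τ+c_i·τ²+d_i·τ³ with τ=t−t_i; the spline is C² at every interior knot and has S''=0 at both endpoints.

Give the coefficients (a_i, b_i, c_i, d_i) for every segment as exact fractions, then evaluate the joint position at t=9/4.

Δ: Δ0=4/3, Δ1=-7/3
row 1: diag=12, rhs=-22; c'=1/4, d'=-11/6
back: M1=-11/6
M: M0=0, M1=-11/6, M2=0
seg 0: a=-1, c=M0/2=0, d=(M1−M0)/(6·3)=-11/108, b=Δ0−h0·(2M0+M1)/6=9/4
seg 1: a=3, c=M1/2=-11/12, d=(M2−M1)/(6·3)=11/108, b=Δ1−h1·(2M1+M2)/6=-1/2
t_q=9/4 → seg 0, τ=9/4; S=-1+9/4·τ+0·τ²+-11/108·τ³=743/256

  seg 0: a=-1 b=9/4 c=0 d=-11/108
  seg 1: a=3 b=-1/2 c=-11/12 d=11/108
S(9/4) = 743/256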